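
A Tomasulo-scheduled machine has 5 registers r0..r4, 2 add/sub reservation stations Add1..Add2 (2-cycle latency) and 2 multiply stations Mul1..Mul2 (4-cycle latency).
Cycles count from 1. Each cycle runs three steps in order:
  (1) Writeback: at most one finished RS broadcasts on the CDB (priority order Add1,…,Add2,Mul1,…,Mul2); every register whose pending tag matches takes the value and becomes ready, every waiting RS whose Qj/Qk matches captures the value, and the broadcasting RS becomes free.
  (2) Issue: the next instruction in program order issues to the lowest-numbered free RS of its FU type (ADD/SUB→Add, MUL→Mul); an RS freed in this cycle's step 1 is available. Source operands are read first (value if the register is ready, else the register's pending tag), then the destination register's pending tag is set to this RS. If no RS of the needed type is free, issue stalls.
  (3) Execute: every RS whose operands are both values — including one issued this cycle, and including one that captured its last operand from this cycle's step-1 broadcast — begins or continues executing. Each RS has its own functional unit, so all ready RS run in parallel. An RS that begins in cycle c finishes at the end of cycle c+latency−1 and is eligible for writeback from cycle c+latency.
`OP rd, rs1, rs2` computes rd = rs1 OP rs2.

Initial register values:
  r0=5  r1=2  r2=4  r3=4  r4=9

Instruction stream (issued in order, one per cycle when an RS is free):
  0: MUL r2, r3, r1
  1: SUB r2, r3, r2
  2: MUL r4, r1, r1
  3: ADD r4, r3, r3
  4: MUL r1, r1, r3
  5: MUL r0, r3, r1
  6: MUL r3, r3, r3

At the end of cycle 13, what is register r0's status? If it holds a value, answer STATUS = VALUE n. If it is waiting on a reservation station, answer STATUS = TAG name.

c1: issue MUL r2<-Mul1 | r0:5,r1:2,r2:Mul1,r3:4,r4:9
c2: issue SUB r2<-Add1 | r0:5,r1:2,r2:Add1,r3:4,r4:9
c3: issue MUL r4<-Mul2 | r0:5,r1:2,r2:Add1,r3:4,r4:Mul2
c4: issue ADD r4<-Add2 | r0:5,r1:2,r2:Add1,r3:4,r4:Add2
c5: CDB Mul1=8; issue MUL r1<-Mul1 | r0:5,r1:Mul1,r2:Add1,r3:4,r4:Add2
c6: CDB Add2=8; stall | r0:5,r1:Mul1,r2:Add1,r3:4,r4:8
c7: CDB Add1=-4; stall | r0:5,r1:Mul1,r2:-4,r3:4,r4:8
c8: CDB Mul2=4; issue MUL r0<-Mul2 | r0:Mul2,r1:Mul1,r2:-4,r3:4,r4:8
c9: CDB Mul1=8; issue MUL r3<-Mul1 | r0:Mul2,r1:8,r2:-4,r3:Mul1,r4:8
c10: - | r0:Mul2,r1:8,r2:-4,r3:Mul1,r4:8
c11: - | r0:Mul2,r1:8,r2:-4,r3:Mul1,r4:8
c12: - | r0:Mul2,r1:8,r2:-4,r3:Mul1,r4:8
c13: CDB Mul1=16 | r0:Mul2,r1:8,r2:-4,r3:16,r4:8

STATUS = TAG Mul2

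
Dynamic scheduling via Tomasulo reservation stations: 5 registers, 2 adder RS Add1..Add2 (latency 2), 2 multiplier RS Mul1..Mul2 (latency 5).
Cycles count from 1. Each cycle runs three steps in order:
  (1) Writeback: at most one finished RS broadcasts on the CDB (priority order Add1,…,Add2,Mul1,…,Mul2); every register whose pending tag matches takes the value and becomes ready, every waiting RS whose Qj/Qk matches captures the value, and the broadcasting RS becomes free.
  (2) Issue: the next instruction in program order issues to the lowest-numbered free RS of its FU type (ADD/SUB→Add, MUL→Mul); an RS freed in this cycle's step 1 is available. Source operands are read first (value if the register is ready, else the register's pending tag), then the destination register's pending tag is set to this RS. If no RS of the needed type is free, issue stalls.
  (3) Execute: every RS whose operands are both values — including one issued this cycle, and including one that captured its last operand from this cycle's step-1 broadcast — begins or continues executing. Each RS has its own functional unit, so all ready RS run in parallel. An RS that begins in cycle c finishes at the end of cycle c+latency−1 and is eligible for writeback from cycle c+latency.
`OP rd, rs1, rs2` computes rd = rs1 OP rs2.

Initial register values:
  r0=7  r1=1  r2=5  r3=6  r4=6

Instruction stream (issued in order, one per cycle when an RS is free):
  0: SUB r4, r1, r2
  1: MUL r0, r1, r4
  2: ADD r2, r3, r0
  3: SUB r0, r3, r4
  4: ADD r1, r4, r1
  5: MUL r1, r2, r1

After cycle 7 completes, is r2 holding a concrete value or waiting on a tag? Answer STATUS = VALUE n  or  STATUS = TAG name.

STATUS = TAG Add1

c1: issue SUB r4<-Add1 | r0:7,r1:1,r2:5,r3:6,r4:Add1
c2: issue MUL r0<-Mul1 | r0:Mul1,r1:1,r2:5,r3:6,r4:Add1
c3: CDB Add1=-4; issue ADD r2<-Add1 | r0:Mul1,r1:1,r2:Add1,r3:6,r4:-4
c4: issue SUB r0<-Add2 | r0:Add2,r1:1,r2:Add1,r3:6,r4:-4
c5: stall | r0:Add2,r1:1,r2:Add1,r3:6,r4:-4
c6: CDB Add2=10; issue ADD r1<-Add2 | r0:10,r1:Add2,r2:Add1,r3:6,r4:-4
c7: issue MUL r1<-Mul2 | r0:10,r1:Mul2,r2:Add1,r3:6,r4:-4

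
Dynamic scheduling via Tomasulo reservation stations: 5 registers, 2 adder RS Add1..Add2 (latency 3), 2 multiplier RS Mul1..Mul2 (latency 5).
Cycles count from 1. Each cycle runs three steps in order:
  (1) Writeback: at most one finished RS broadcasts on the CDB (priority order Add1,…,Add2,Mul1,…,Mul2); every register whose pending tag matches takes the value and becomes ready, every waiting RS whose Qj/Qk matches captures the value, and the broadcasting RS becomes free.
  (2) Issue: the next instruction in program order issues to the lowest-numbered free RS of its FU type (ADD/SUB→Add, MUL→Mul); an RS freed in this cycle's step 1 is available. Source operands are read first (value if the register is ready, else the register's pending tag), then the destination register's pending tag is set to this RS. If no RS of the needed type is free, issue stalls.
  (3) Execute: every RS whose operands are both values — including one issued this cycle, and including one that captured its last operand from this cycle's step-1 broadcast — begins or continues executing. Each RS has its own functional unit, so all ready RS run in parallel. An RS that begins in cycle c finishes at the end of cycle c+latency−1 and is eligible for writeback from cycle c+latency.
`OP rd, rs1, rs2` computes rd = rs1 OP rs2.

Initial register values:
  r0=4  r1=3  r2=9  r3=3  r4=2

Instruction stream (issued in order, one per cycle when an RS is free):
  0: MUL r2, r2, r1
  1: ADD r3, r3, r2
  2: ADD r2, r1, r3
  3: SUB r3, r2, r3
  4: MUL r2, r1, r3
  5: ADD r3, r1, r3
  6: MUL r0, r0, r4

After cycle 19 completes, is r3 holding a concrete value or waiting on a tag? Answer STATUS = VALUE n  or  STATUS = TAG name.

STATUS = VALUE 6

cycle 1: issue MUL r2<-Mul1 // r0:4,r1:3,r2:Mul1,r3:3,r4:2
cycle 2: issue ADD r3<-Add1 // r0:4,r1:3,r2:Mul1,r3:Add1,r4:2
cycle 3: issue ADD r2<-Add2 // r0:4,r1:3,r2:Add2,r3:Add1,r4:2
cycle 4: stall // r0:4,r1:3,r2:Add2,r3:Add1,r4:2
cycle 5: stall // r0:4,r1:3,r2:Add2,r3:Add1,r4:2
cycle 6: CDB Mul1=27; stall // r0:4,r1:3,r2:Add2,r3:Add1,r4:2
cycle 7: stall // r0:4,r1:3,r2:Add2,r3:Add1,r4:2
cycle 8: stall // r0:4,r1:3,r2:Add2,r3:Add1,r4:2
cycle 9: CDB Add1=30; issue SUB r3<-Add1 // r0:4,r1:3,r2:Add2,r3:Add1,r4:2
cycle 10: issue MUL r2<-Mul1 // r0:4,r1:3,r2:Mul1,r3:Add1,r4:2
cycle 11: stall // r0:4,r1:3,r2:Mul1,r3:Add1,r4:2
cycle 12: CDB Add2=33; issue ADD r3<-Add2 // r0:4,r1:3,r2:Mul1,r3:Add2,r4:2
cycle 13: issue MUL r0<-Mul2 // r0:Mul2,r1:3,r2:Mul1,r3:Add2,r4:2
cycle 14: - // r0:Mul2,r1:3,r2:Mul1,r3:Add2,r4:2
cycle 15: CDB Add1=3 // r0:Mul2,r1:3,r2:Mul1,r3:Add2,r4:2
cycle 16: - // r0:Mul2,r1:3,r2:Mul1,r3:Add2,r4:2
cycle 17: - // r0:Mul2,r1:3,r2:Mul1,r3:Add2,r4:2
cycle 18: CDB Add2=6 // r0:Mul2,r1:3,r2:Mul1,r3:6,r4:2
cycle 19: CDB Mul2=8 // r0:8,r1:3,r2:Mul1,r3:6,r4:2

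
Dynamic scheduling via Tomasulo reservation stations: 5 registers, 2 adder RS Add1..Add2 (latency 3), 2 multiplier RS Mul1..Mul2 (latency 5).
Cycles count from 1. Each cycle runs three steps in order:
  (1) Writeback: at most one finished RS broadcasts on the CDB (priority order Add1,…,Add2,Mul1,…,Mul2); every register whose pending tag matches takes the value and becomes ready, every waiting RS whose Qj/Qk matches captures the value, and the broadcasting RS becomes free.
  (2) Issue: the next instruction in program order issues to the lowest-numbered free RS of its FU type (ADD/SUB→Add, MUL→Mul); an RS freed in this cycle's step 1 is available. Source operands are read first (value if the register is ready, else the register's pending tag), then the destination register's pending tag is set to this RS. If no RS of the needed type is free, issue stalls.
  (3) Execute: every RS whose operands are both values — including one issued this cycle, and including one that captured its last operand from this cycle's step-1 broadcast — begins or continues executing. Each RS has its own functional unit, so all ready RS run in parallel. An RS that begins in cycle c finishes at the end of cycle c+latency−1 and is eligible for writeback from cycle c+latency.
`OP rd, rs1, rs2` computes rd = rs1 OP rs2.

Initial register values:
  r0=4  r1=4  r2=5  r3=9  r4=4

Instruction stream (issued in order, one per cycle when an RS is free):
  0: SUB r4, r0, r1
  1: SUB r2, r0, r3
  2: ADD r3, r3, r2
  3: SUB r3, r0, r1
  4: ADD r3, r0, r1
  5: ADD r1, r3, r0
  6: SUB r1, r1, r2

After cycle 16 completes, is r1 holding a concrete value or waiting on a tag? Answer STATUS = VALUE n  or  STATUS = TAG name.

STATUS = TAG Add1

  c1: issue SUB r4<-Add1  regs: r0:4,r1:4,r2:5,r3:9,r4:Add1
  c2: issue SUB r2<-Add2  regs: r0:4,r1:4,r2:Add2,r3:9,r4:Add1
  c3: stall  regs: r0:4,r1:4,r2:Add2,r3:9,r4:Add1
  c4: CDB Add1=0; issue ADD r3<-Add1  regs: r0:4,r1:4,r2:Add2,r3:Add1,r4:0
  c5: CDB Add2=-5; issue SUB r3<-Add2  regs: r0:4,r1:4,r2:-5,r3:Add2,r4:0
  c6: stall  regs: r0:4,r1:4,r2:-5,r3:Add2,r4:0
  c7: stall  regs: r0:4,r1:4,r2:-5,r3:Add2,r4:0
  c8: CDB Add1=4; issue ADD r3<-Add1  regs: r0:4,r1:4,r2:-5,r3:Add1,r4:0
  c9: CDB Add2=0; issue ADD r1<-Add2  regs: r0:4,r1:Add2,r2:-5,r3:Add1,r4:0
  c10: stall  regs: r0:4,r1:Add2,r2:-5,r3:Add1,r4:0
  c11: CDB Add1=8; issue SUB r1<-Add1  regs: r0:4,r1:Add1,r2:-5,r3:8,r4:0
  c12: -  regs: r0:4,r1:Add1,r2:-5,r3:8,r4:0
  c13: -  regs: r0:4,r1:Add1,r2:-5,r3:8,r4:0
  c14: CDB Add2=12  regs: r0:4,r1:Add1,r2:-5,r3:8,r4:0
  c15: -  regs: r0:4,r1:Add1,r2:-5,r3:8,r4:0
  c16: -  regs: r0:4,r1:Add1,r2:-5,r3:8,r4:0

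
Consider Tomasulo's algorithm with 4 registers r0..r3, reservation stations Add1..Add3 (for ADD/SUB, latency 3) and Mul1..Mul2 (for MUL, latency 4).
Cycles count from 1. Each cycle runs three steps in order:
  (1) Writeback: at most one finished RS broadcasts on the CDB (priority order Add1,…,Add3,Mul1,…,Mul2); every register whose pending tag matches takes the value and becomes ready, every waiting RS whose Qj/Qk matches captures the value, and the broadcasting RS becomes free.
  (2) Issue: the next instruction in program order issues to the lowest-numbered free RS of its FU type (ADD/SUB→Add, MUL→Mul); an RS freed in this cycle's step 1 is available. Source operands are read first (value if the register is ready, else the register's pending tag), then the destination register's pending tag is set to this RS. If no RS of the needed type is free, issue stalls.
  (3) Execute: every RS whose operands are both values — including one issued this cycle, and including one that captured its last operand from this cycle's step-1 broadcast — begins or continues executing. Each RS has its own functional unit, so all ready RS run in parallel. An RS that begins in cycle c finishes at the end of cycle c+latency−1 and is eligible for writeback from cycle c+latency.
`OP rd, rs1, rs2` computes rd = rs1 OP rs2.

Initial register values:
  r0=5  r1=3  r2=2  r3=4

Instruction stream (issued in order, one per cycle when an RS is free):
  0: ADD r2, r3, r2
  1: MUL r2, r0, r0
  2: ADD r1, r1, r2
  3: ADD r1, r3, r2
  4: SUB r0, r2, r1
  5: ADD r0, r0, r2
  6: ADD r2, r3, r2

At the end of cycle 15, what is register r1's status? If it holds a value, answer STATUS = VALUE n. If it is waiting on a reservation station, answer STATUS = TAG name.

c1: issue ADD r2<-Add1 | r0:5,r1:3,r2:Add1,r3:4
c2: issue MUL r2<-Mul1 | r0:5,r1:3,r2:Mul1,r3:4
c3: issue ADD r1<-Add2 | r0:5,r1:Add2,r2:Mul1,r3:4
c4: CDB Add1=6; issue ADD r1<-Add1 | r0:5,r1:Add1,r2:Mul1,r3:4
c5: issue SUB r0<-Add3 | r0:Add3,r1:Add1,r2:Mul1,r3:4
c6: CDB Mul1=25; stall | r0:Add3,r1:Add1,r2:25,r3:4
c7: stall | r0:Add3,r1:Add1,r2:25,r3:4
c8: stall | r0:Add3,r1:Add1,r2:25,r3:4
c9: CDB Add1=29; issue ADD r0<-Add1 | r0:Add1,r1:29,r2:25,r3:4
c10: CDB Add2=28; issue ADD r2<-Add2 | r0:Add1,r1:29,r2:Add2,r3:4
c11: - | r0:Add1,r1:29,r2:Add2,r3:4
c12: CDB Add3=-4 | r0:Add1,r1:29,r2:Add2,r3:4
c13: CDB Add2=29 | r0:Add1,r1:29,r2:29,r3:4
c14: - | r0:Add1,r1:29,r2:29,r3:4
c15: CDB Add1=21 | r0:21,r1:29,r2:29,r3:4

STATUS = VALUE 29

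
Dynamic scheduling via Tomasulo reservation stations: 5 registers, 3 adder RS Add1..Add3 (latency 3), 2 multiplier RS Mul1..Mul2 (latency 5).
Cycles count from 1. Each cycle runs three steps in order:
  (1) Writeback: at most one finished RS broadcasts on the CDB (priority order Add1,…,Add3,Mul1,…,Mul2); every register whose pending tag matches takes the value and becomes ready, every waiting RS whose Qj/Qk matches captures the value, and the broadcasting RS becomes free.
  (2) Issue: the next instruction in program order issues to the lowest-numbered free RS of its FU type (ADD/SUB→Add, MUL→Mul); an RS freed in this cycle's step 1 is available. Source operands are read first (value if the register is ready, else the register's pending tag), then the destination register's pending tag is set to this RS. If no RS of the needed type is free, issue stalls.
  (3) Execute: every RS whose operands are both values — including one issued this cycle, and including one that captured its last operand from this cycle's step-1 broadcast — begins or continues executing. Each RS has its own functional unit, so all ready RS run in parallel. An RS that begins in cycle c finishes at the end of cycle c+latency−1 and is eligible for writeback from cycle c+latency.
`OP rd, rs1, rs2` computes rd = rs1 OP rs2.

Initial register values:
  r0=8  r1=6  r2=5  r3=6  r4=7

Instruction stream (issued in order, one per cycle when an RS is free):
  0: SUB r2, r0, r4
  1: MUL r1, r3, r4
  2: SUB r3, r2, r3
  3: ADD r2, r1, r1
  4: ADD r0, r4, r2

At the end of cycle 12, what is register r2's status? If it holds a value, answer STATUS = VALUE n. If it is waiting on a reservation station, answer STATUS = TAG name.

STATUS = VALUE 84

cycle 1: issue SUB r2<-Add1 // r0:8,r1:6,r2:Add1,r3:6,r4:7
cycle 2: issue MUL r1<-Mul1 // r0:8,r1:Mul1,r2:Add1,r3:6,r4:7
cycle 3: issue SUB r3<-Add2 // r0:8,r1:Mul1,r2:Add1,r3:Add2,r4:7
cycle 4: CDB Add1=1; issue ADD r2<-Add1 // r0:8,r1:Mul1,r2:Add1,r3:Add2,r4:7
cycle 5: issue ADD r0<-Add3 // r0:Add3,r1:Mul1,r2:Add1,r3:Add2,r4:7
cycle 6: - // r0:Add3,r1:Mul1,r2:Add1,r3:Add2,r4:7
cycle 7: CDB Add2=-5 // r0:Add3,r1:Mul1,r2:Add1,r3:-5,r4:7
cycle 8: CDB Mul1=42 // r0:Add3,r1:42,r2:Add1,r3:-5,r4:7
cycle 9: - // r0:Add3,r1:42,r2:Add1,r3:-5,r4:7
cycle 10: - // r0:Add3,r1:42,r2:Add1,r3:-5,r4:7
cycle 11: CDB Add1=84 // r0:Add3,r1:42,r2:84,r3:-5,r4:7
cycle 12: - // r0:Add3,r1:42,r2:84,r3:-5,r4:7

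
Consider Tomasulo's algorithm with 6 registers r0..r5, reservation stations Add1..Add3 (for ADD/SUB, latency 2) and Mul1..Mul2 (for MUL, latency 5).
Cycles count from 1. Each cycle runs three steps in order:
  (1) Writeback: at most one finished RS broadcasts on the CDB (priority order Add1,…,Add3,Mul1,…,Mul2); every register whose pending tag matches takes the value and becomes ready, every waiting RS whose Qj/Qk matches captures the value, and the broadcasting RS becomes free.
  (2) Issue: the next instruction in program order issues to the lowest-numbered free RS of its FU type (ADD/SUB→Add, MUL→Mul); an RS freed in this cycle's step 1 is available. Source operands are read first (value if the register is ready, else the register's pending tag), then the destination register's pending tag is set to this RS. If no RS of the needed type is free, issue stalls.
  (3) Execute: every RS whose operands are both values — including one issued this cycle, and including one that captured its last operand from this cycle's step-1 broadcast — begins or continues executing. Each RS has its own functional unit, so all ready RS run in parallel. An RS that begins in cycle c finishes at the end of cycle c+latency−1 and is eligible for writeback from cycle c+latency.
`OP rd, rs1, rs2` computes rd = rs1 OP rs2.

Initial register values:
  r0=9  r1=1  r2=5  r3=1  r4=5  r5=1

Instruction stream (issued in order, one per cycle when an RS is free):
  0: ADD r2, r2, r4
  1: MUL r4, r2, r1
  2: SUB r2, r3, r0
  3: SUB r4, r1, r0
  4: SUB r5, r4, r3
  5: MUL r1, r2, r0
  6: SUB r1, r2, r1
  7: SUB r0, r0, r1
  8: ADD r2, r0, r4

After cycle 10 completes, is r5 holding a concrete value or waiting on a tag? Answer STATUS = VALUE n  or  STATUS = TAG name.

STATUS = VALUE -9

c1: issue ADD r2<-Add1 | r0:9,r1:1,r2:Add1,r3:1,r4:5,r5:1
c2: issue MUL r4<-Mul1 | r0:9,r1:1,r2:Add1,r3:1,r4:Mul1,r5:1
c3: CDB Add1=10; issue SUB r2<-Add1 | r0:9,r1:1,r2:Add1,r3:1,r4:Mul1,r5:1
c4: issue SUB r4<-Add2 | r0:9,r1:1,r2:Add1,r3:1,r4:Add2,r5:1
c5: CDB Add1=-8; issue SUB r5<-Add1 | r0:9,r1:1,r2:-8,r3:1,r4:Add2,r5:Add1
c6: CDB Add2=-8; issue MUL r1<-Mul2 | r0:9,r1:Mul2,r2:-8,r3:1,r4:-8,r5:Add1
c7: issue SUB r1<-Add2 | r0:9,r1:Add2,r2:-8,r3:1,r4:-8,r5:Add1
c8: CDB Add1=-9; issue SUB r0<-Add1 | r0:Add1,r1:Add2,r2:-8,r3:1,r4:-8,r5:-9
c9: CDB Mul1=10; issue ADD r2<-Add3 | r0:Add1,r1:Add2,r2:Add3,r3:1,r4:-8,r5:-9
c10: - | r0:Add1,r1:Add2,r2:Add3,r3:1,r4:-8,r5:-9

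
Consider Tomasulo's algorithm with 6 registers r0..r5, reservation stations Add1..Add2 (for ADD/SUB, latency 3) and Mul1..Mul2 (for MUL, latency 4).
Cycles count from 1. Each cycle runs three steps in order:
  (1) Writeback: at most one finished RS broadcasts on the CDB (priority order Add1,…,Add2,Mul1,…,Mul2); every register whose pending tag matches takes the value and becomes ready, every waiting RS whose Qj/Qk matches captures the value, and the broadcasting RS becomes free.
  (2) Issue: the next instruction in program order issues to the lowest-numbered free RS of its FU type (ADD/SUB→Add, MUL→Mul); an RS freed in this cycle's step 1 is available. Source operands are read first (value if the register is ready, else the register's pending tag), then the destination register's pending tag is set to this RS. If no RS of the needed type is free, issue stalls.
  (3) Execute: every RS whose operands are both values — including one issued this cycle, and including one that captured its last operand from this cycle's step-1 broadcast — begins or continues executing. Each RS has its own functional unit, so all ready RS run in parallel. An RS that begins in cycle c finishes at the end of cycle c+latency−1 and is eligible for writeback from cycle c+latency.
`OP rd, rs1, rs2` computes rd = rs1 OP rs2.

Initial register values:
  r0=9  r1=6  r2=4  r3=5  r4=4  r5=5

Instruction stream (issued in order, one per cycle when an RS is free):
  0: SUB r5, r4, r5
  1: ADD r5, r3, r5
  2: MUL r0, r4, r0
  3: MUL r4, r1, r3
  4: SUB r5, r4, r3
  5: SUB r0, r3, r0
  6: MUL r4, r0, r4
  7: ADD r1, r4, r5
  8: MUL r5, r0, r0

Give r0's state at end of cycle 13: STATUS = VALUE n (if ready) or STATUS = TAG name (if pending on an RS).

STATUS = VALUE -31

c1: issue SUB r5<-Add1 | r0:9,r1:6,r2:4,r3:5,r4:4,r5:Add1
c2: issue ADD r5<-Add2 | r0:9,r1:6,r2:4,r3:5,r4:4,r5:Add2
c3: issue MUL r0<-Mul1 | r0:Mul1,r1:6,r2:4,r3:5,r4:4,r5:Add2
c4: CDB Add1=-1; issue MUL r4<-Mul2 | r0:Mul1,r1:6,r2:4,r3:5,r4:Mul2,r5:Add2
c5: issue SUB r5<-Add1 | r0:Mul1,r1:6,r2:4,r3:5,r4:Mul2,r5:Add1
c6: stall | r0:Mul1,r1:6,r2:4,r3:5,r4:Mul2,r5:Add1
c7: CDB Add2=4; issue SUB r0<-Add2 | r0:Add2,r1:6,r2:4,r3:5,r4:Mul2,r5:Add1
c8: CDB Mul1=36; issue MUL r4<-Mul1 | r0:Add2,r1:6,r2:4,r3:5,r4:Mul1,r5:Add1
c9: CDB Mul2=30; stall | r0:Add2,r1:6,r2:4,r3:5,r4:Mul1,r5:Add1
c10: stall | r0:Add2,r1:6,r2:4,r3:5,r4:Mul1,r5:Add1
c11: CDB Add2=-31; issue ADD r1<-Add2 | r0:-31,r1:Add2,r2:4,r3:5,r4:Mul1,r5:Add1
c12: CDB Add1=25; issue MUL r5<-Mul2 | r0:-31,r1:Add2,r2:4,r3:5,r4:Mul1,r5:Mul2
c13: - | r0:-31,r1:Add2,r2:4,r3:5,r4:Mul1,r5:Mul2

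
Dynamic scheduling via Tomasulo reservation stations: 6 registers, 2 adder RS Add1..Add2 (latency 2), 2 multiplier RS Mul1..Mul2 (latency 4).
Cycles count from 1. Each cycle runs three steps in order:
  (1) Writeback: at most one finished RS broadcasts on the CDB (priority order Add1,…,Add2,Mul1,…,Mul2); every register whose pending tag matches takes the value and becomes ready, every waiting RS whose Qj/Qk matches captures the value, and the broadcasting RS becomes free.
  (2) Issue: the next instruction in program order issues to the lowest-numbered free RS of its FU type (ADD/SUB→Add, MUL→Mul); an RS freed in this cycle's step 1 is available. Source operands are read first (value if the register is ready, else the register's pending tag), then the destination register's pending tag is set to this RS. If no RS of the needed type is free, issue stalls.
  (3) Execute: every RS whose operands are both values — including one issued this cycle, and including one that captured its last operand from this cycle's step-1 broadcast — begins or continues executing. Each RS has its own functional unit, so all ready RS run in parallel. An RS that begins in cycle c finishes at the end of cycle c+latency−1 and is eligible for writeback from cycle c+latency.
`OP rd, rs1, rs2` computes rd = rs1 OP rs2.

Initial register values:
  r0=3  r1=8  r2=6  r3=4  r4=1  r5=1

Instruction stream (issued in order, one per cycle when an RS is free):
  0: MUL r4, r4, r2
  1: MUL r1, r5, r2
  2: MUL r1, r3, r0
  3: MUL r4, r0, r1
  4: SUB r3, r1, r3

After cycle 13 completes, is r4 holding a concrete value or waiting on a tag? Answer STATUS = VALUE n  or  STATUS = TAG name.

  c1: issue MUL r4<-Mul1  regs: r0:3,r1:8,r2:6,r3:4,r4:Mul1,r5:1
  c2: issue MUL r1<-Mul2  regs: r0:3,r1:Mul2,r2:6,r3:4,r4:Mul1,r5:1
  c3: stall  regs: r0:3,r1:Mul2,r2:6,r3:4,r4:Mul1,r5:1
  c4: stall  regs: r0:3,r1:Mul2,r2:6,r3:4,r4:Mul1,r5:1
  c5: CDB Mul1=6; issue MUL r1<-Mul1  regs: r0:3,r1:Mul1,r2:6,r3:4,r4:6,r5:1
  c6: CDB Mul2=6; issue MUL r4<-Mul2  regs: r0:3,r1:Mul1,r2:6,r3:4,r4:Mul2,r5:1
  c7: issue SUB r3<-Add1  regs: r0:3,r1:Mul1,r2:6,r3:Add1,r4:Mul2,r5:1
  c8: -  regs: r0:3,r1:Mul1,r2:6,r3:Add1,r4:Mul2,r5:1
  c9: CDB Mul1=12  regs: r0:3,r1:12,r2:6,r3:Add1,r4:Mul2,r5:1
  c10: -  regs: r0:3,r1:12,r2:6,r3:Add1,r4:Mul2,r5:1
  c11: CDB Add1=8  regs: r0:3,r1:12,r2:6,r3:8,r4:Mul2,r5:1
  c12: -  regs: r0:3,r1:12,r2:6,r3:8,r4:Mul2,r5:1
  c13: CDB Mul2=36  regs: r0:3,r1:12,r2:6,r3:8,r4:36,r5:1

STATUS = VALUE 36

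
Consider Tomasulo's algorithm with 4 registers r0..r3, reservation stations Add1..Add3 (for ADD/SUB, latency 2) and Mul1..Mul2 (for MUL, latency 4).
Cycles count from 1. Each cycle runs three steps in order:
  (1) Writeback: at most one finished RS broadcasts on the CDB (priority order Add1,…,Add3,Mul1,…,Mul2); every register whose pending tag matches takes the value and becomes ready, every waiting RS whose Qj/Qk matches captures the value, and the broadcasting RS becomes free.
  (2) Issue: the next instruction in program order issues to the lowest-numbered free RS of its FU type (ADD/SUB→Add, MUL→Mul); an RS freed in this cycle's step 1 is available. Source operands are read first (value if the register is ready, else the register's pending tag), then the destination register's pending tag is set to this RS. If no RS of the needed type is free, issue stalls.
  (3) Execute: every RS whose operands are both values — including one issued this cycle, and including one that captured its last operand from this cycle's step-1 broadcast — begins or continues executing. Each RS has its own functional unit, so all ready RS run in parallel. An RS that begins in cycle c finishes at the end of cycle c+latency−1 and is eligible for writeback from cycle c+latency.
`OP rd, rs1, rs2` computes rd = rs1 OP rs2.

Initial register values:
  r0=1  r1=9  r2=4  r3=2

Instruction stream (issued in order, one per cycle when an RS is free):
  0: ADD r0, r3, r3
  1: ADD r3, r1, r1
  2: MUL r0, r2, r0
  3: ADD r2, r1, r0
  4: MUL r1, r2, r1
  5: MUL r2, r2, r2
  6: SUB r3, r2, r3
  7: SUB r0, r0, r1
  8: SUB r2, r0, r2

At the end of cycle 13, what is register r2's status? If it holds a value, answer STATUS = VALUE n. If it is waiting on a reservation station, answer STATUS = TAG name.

STATUS = TAG Add3

c1: issue ADD r0<-Add1 | r0:Add1,r1:9,r2:4,r3:2
c2: issue ADD r3<-Add2 | r0:Add1,r1:9,r2:4,r3:Add2
c3: CDB Add1=4; issue MUL r0<-Mul1 | r0:Mul1,r1:9,r2:4,r3:Add2
c4: CDB Add2=18; issue ADD r2<-Add1 | r0:Mul1,r1:9,r2:Add1,r3:18
c5: issue MUL r1<-Mul2 | r0:Mul1,r1:Mul2,r2:Add1,r3:18
c6: stall | r0:Mul1,r1:Mul2,r2:Add1,r3:18
c7: CDB Mul1=16; issue MUL r2<-Mul1 | r0:16,r1:Mul2,r2:Mul1,r3:18
c8: issue SUB r3<-Add2 | r0:16,r1:Mul2,r2:Mul1,r3:Add2
c9: CDB Add1=25; issue SUB r0<-Add1 | r0:Add1,r1:Mul2,r2:Mul1,r3:Add2
c10: issue SUB r2<-Add3 | r0:Add1,r1:Mul2,r2:Add3,r3:Add2
c11: - | r0:Add1,r1:Mul2,r2:Add3,r3:Add2
c12: - | r0:Add1,r1:Mul2,r2:Add3,r3:Add2
c13: CDB Mul1=625 | r0:Add1,r1:Mul2,r2:Add3,r3:Add2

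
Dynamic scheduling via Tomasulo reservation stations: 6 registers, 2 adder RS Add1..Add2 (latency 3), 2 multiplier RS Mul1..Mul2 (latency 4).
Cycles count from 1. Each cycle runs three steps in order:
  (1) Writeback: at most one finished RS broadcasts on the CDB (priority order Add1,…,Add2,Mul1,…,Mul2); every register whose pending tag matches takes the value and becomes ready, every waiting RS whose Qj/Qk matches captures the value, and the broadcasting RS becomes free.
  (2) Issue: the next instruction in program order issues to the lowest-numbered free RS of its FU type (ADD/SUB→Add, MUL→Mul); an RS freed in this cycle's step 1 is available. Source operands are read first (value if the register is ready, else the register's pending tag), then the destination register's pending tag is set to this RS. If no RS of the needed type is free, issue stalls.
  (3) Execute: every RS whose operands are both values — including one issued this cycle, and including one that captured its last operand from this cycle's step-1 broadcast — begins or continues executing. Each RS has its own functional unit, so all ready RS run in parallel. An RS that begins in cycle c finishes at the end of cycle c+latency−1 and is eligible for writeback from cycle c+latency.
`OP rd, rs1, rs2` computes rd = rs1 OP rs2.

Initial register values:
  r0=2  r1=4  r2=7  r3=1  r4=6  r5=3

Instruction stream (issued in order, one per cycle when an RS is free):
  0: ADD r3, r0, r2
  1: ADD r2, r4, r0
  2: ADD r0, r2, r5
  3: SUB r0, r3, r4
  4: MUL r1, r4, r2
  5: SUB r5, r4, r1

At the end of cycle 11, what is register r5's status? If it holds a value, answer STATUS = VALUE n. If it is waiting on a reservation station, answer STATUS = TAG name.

STATUS = TAG Add1

cycle 1: issue ADD r3<-Add1 // r0:2,r1:4,r2:7,r3:Add1,r4:6,r5:3
cycle 2: issue ADD r2<-Add2 // r0:2,r1:4,r2:Add2,r3:Add1,r4:6,r5:3
cycle 3: stall // r0:2,r1:4,r2:Add2,r3:Add1,r4:6,r5:3
cycle 4: CDB Add1=9; issue ADD r0<-Add1 // r0:Add1,r1:4,r2:Add2,r3:9,r4:6,r5:3
cycle 5: CDB Add2=8; issue SUB r0<-Add2 // r0:Add2,r1:4,r2:8,r3:9,r4:6,r5:3
cycle 6: issue MUL r1<-Mul1 // r0:Add2,r1:Mul1,r2:8,r3:9,r4:6,r5:3
cycle 7: stall // r0:Add2,r1:Mul1,r2:8,r3:9,r4:6,r5:3
cycle 8: CDB Add1=11; issue SUB r5<-Add1 // r0:Add2,r1:Mul1,r2:8,r3:9,r4:6,r5:Add1
cycle 9: CDB Add2=3 // r0:3,r1:Mul1,r2:8,r3:9,r4:6,r5:Add1
cycle 10: CDB Mul1=48 // r0:3,r1:48,r2:8,r3:9,r4:6,r5:Add1
cycle 11: - // r0:3,r1:48,r2:8,r3:9,r4:6,r5:Add1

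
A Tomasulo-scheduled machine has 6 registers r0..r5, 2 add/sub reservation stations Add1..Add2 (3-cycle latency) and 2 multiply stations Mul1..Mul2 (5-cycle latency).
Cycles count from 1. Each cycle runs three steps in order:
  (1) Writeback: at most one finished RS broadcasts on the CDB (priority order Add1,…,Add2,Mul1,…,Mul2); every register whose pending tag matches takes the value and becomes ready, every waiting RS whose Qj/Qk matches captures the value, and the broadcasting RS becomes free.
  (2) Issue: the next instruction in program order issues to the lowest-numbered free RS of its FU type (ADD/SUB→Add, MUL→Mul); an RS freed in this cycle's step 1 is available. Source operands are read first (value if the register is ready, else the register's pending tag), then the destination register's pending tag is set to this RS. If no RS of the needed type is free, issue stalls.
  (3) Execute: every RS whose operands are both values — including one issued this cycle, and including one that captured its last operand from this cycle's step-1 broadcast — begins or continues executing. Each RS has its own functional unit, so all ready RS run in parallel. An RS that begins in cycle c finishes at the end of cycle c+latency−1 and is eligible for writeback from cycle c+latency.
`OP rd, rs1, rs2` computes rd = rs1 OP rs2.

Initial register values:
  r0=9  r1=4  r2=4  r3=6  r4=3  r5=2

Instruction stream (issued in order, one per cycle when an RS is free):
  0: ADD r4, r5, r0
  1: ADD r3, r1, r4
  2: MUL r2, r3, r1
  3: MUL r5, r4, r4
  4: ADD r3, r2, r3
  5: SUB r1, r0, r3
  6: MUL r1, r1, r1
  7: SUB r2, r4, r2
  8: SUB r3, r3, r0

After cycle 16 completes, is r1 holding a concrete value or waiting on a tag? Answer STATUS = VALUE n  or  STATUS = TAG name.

STATUS = TAG Mul2

cycle 1: issue ADD r4<-Add1 // r0:9,r1:4,r2:4,r3:6,r4:Add1,r5:2
cycle 2: issue ADD r3<-Add2 // r0:9,r1:4,r2:4,r3:Add2,r4:Add1,r5:2
cycle 3: issue MUL r2<-Mul1 // r0:9,r1:4,r2:Mul1,r3:Add2,r4:Add1,r5:2
cycle 4: CDB Add1=11; issue MUL r5<-Mul2 // r0:9,r1:4,r2:Mul1,r3:Add2,r4:11,r5:Mul2
cycle 5: issue ADD r3<-Add1 // r0:9,r1:4,r2:Mul1,r3:Add1,r4:11,r5:Mul2
cycle 6: stall // r0:9,r1:4,r2:Mul1,r3:Add1,r4:11,r5:Mul2
cycle 7: CDB Add2=15; issue SUB r1<-Add2 // r0:9,r1:Add2,r2:Mul1,r3:Add1,r4:11,r5:Mul2
cycle 8: stall // r0:9,r1:Add2,r2:Mul1,r3:Add1,r4:11,r5:Mul2
cycle 9: CDB Mul2=121; issue MUL r1<-Mul2 // r0:9,r1:Mul2,r2:Mul1,r3:Add1,r4:11,r5:121
cycle 10: stall // r0:9,r1:Mul2,r2:Mul1,r3:Add1,r4:11,r5:121
cycle 11: stall // r0:9,r1:Mul2,r2:Mul1,r3:Add1,r4:11,r5:121
cycle 12: CDB Mul1=60; stall // r0:9,r1:Mul2,r2:60,r3:Add1,r4:11,r5:121
cycle 13: stall // r0:9,r1:Mul2,r2:60,r3:Add1,r4:11,r5:121
cycle 14: stall // r0:9,r1:Mul2,r2:60,r3:Add1,r4:11,r5:121
cycle 15: CDB Add1=75; issue SUB r2<-Add1 // r0:9,r1:Mul2,r2:Add1,r3:75,r4:11,r5:121
cycle 16: stall // r0:9,r1:Mul2,r2:Add1,r3:75,r4:11,r5:121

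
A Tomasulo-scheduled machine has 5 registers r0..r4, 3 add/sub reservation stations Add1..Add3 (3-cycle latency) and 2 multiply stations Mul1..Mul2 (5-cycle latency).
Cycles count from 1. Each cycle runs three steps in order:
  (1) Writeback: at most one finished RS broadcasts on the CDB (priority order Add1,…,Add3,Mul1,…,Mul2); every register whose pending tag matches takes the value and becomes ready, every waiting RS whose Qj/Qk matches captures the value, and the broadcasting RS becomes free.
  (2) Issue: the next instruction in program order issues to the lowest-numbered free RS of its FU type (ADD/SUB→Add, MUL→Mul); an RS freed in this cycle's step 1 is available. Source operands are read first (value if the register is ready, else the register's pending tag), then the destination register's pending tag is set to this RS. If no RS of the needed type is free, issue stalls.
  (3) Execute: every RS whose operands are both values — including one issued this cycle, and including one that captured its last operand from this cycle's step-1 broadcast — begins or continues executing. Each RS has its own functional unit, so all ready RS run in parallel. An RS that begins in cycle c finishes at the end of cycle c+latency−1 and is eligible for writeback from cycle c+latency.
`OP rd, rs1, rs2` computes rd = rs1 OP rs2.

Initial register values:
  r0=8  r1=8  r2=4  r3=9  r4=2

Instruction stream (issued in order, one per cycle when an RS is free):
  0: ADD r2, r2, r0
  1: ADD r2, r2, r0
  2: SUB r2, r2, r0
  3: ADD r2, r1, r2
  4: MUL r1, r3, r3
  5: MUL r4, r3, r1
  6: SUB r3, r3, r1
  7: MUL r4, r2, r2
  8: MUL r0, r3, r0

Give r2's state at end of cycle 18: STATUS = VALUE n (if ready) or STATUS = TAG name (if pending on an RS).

  c1: issue ADD r2<-Add1  regs: r0:8,r1:8,r2:Add1,r3:9,r4:2
  c2: issue ADD r2<-Add2  regs: r0:8,r1:8,r2:Add2,r3:9,r4:2
  c3: issue SUB r2<-Add3  regs: r0:8,r1:8,r2:Add3,r3:9,r4:2
  c4: CDB Add1=12; issue ADD r2<-Add1  regs: r0:8,r1:8,r2:Add1,r3:9,r4:2
  c5: issue MUL r1<-Mul1  regs: r0:8,r1:Mul1,r2:Add1,r3:9,r4:2
  c6: issue MUL r4<-Mul2  regs: r0:8,r1:Mul1,r2:Add1,r3:9,r4:Mul2
  c7: CDB Add2=20; issue SUB r3<-Add2  regs: r0:8,r1:Mul1,r2:Add1,r3:Add2,r4:Mul2
  c8: stall  regs: r0:8,r1:Mul1,r2:Add1,r3:Add2,r4:Mul2
  c9: stall  regs: r0:8,r1:Mul1,r2:Add1,r3:Add2,r4:Mul2
  c10: CDB Add3=12; stall  regs: r0:8,r1:Mul1,r2:Add1,r3:Add2,r4:Mul2
  c11: CDB Mul1=81; issue MUL r4<-Mul1  regs: r0:8,r1:81,r2:Add1,r3:Add2,r4:Mul1
  c12: stall  regs: r0:8,r1:81,r2:Add1,r3:Add2,r4:Mul1
  c13: CDB Add1=20; stall  regs: r0:8,r1:81,r2:20,r3:Add2,r4:Mul1
  c14: CDB Add2=-72; stall  regs: r0:8,r1:81,r2:20,r3:-72,r4:Mul1
  c15: stall  regs: r0:8,r1:81,r2:20,r3:-72,r4:Mul1
  c16: CDB Mul2=729; issue MUL r0<-Mul2  regs: r0:Mul2,r1:81,r2:20,r3:-72,r4:Mul1
  c17: -  regs: r0:Mul2,r1:81,r2:20,r3:-72,r4:Mul1
  c18: CDB Mul1=400  regs: r0:Mul2,r1:81,r2:20,r3:-72,r4:400

STATUS = VALUE 20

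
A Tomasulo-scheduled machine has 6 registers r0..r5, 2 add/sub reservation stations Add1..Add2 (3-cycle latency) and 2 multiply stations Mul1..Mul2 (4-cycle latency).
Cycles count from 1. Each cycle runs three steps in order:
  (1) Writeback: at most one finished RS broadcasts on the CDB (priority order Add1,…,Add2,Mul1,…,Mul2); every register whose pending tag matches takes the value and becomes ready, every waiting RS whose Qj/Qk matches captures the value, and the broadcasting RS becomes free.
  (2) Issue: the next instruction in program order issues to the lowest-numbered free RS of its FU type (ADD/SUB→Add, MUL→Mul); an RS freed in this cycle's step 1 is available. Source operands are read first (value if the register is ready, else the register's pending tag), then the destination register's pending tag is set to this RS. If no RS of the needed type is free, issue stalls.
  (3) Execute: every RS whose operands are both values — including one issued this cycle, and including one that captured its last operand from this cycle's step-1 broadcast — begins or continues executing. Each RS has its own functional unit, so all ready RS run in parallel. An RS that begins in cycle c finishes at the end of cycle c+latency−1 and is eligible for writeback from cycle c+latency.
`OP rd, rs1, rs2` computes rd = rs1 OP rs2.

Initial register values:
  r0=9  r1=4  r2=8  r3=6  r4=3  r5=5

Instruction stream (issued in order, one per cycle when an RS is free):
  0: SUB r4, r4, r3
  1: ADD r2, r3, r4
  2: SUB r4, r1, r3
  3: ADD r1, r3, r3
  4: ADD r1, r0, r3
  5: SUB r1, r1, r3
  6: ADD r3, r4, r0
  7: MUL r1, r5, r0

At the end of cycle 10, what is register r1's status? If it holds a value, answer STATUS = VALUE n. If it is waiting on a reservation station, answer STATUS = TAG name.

STATUS = TAG Add1

  c1: issue SUB r4<-Add1  regs: r0:9,r1:4,r2:8,r3:6,r4:Add1,r5:5
  c2: issue ADD r2<-Add2  regs: r0:9,r1:4,r2:Add2,r3:6,r4:Add1,r5:5
  c3: stall  regs: r0:9,r1:4,r2:Add2,r3:6,r4:Add1,r5:5
  c4: CDB Add1=-3; issue SUB r4<-Add1  regs: r0:9,r1:4,r2:Add2,r3:6,r4:Add1,r5:5
  c5: stall  regs: r0:9,r1:4,r2:Add2,r3:6,r4:Add1,r5:5
  c6: stall  regs: r0:9,r1:4,r2:Add2,r3:6,r4:Add1,r5:5
  c7: CDB Add1=-2; issue ADD r1<-Add1  regs: r0:9,r1:Add1,r2:Add2,r3:6,r4:-2,r5:5
  c8: CDB Add2=3; issue ADD r1<-Add2  regs: r0:9,r1:Add2,r2:3,r3:6,r4:-2,r5:5
  c9: stall  regs: r0:9,r1:Add2,r2:3,r3:6,r4:-2,r5:5
  c10: CDB Add1=12; issue SUB r1<-Add1  regs: r0:9,r1:Add1,r2:3,r3:6,r4:-2,r5:5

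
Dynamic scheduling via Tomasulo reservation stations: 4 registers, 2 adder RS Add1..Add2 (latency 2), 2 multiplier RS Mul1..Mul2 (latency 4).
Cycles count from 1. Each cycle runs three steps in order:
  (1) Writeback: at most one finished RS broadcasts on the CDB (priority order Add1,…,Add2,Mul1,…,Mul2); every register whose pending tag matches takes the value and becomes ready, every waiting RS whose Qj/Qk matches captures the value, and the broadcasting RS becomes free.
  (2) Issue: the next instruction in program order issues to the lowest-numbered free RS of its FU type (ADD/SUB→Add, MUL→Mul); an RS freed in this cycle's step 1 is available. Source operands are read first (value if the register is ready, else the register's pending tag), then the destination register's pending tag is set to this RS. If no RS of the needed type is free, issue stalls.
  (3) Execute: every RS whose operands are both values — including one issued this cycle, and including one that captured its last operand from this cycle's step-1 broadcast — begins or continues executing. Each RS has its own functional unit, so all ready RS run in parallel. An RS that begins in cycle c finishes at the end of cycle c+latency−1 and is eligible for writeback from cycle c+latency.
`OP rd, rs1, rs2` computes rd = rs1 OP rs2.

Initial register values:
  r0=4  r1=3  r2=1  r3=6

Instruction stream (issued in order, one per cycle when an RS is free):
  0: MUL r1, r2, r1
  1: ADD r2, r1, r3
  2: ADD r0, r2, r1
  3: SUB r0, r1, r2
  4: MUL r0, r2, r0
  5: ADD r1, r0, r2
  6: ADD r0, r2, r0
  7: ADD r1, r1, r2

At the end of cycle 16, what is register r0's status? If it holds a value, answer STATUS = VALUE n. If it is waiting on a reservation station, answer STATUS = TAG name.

STATUS = VALUE -45

cycle 1: issue MUL r1<-Mul1 // r0:4,r1:Mul1,r2:1,r3:6
cycle 2: issue ADD r2<-Add1 // r0:4,r1:Mul1,r2:Add1,r3:6
cycle 3: issue ADD r0<-Add2 // r0:Add2,r1:Mul1,r2:Add1,r3:6
cycle 4: stall // r0:Add2,r1:Mul1,r2:Add1,r3:6
cycle 5: CDB Mul1=3; stall // r0:Add2,r1:3,r2:Add1,r3:6
cycle 6: stall // r0:Add2,r1:3,r2:Add1,r3:6
cycle 7: CDB Add1=9; issue SUB r0<-Add1 // r0:Add1,r1:3,r2:9,r3:6
cycle 8: issue MUL r0<-Mul1 // r0:Mul1,r1:3,r2:9,r3:6
cycle 9: CDB Add1=-6; issue ADD r1<-Add1 // r0:Mul1,r1:Add1,r2:9,r3:6
cycle 10: CDB Add2=12; issue ADD r0<-Add2 // r0:Add2,r1:Add1,r2:9,r3:6
cycle 11: stall // r0:Add2,r1:Add1,r2:9,r3:6
cycle 12: stall // r0:Add2,r1:Add1,r2:9,r3:6
cycle 13: CDB Mul1=-54; stall // r0:Add2,r1:Add1,r2:9,r3:6
cycle 14: stall // r0:Add2,r1:Add1,r2:9,r3:6
cycle 15: CDB Add1=-45; issue ADD r1<-Add1 // r0:Add2,r1:Add1,r2:9,r3:6
cycle 16: CDB Add2=-45 // r0:-45,r1:Add1,r2:9,r3:6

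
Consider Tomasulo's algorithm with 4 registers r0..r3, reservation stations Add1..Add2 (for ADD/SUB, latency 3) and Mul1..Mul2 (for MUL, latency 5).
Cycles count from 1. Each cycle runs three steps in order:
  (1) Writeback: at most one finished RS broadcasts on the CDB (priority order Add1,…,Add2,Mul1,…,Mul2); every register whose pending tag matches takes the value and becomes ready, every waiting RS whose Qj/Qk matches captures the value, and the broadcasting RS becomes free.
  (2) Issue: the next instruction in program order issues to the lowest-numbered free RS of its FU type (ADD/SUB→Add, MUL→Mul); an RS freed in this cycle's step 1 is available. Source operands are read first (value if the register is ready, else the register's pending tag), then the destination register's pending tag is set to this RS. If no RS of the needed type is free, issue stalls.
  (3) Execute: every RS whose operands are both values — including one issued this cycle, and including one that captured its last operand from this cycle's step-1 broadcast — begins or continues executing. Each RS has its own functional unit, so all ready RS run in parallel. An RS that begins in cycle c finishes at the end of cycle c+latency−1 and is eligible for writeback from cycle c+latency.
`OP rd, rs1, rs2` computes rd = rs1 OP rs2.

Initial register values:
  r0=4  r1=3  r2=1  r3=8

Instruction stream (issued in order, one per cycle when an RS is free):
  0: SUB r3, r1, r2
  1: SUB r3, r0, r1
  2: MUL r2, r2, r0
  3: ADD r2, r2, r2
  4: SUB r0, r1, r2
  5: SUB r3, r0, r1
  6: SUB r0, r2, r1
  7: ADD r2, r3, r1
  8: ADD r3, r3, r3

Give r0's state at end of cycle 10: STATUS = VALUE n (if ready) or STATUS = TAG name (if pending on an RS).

STATUS = TAG Add2

  c1: issue SUB r3<-Add1  regs: r0:4,r1:3,r2:1,r3:Add1
  c2: issue SUB r3<-Add2  regs: r0:4,r1:3,r2:1,r3:Add2
  c3: issue MUL r2<-Mul1  regs: r0:4,r1:3,r2:Mul1,r3:Add2
  c4: CDB Add1=2; issue ADD r2<-Add1  regs: r0:4,r1:3,r2:Add1,r3:Add2
  c5: CDB Add2=1; issue SUB r0<-Add2  regs: r0:Add2,r1:3,r2:Add1,r3:1
  c6: stall  regs: r0:Add2,r1:3,r2:Add1,r3:1
  c7: stall  regs: r0:Add2,r1:3,r2:Add1,r3:1
  c8: CDB Mul1=4; stall  regs: r0:Add2,r1:3,r2:Add1,r3:1
  c9: stall  regs: r0:Add2,r1:3,r2:Add1,r3:1
  c10: stall  regs: r0:Add2,r1:3,r2:Add1,r3:1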